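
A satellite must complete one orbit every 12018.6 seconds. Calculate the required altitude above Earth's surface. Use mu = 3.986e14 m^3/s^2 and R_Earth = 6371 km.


T = 12018.6 s
r = (mu*T^2/(4*pi^2))^(1/3) = (3.986e14 * 12018.6^2 / (4*pi^2))^(1/3)
r = 1.1340402e+07 m = 11340.4017 km
alt = r - R_E = 11340.4017 - 6371 = 4969.4017 km

4969.4017 km


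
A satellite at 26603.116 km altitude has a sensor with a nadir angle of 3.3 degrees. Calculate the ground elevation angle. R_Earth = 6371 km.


r = R_E + alt = 32974.1160 km
Law of sines in the satellite / Earth-center / ground-point triangle:
  sin(nadir)/R_E = sin(90 + el)/r  =>  cos(el) = (r/R_E)*sin(nadir)
cos(el) = (32974.1160 / 6371.0000) * sin(3.3 deg) = 0.2979317
el = arccos(0.2979317) = 72.6666 deg
(Earth-central angle = 90 - nadir - el = 14.0334 deg)

72.6666 degrees


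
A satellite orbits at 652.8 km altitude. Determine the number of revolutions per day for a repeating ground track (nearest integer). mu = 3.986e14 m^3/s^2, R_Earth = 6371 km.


r = 7.0238e+06 m
T = 2*pi*sqrt(r^3/mu) = 5858.2706 s = 97.6378 min
revs/day = 1440 / 97.6378 = 14.7484
Rounded: 15 revolutions per day

15 revolutions per day


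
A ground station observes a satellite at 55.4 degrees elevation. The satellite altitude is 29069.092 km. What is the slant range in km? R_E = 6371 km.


h = 29069.092 km, el = 55.4 deg
d = -R_E*sin(el) + sqrt((R_E*sin(el))^2 + 2*R_E*h + h^2)
d = -6371.0000*sin(0.9669124) + sqrt((6371.0000*0.8231364)^2 + 2*6371.0000*29069.092 + 29069.092^2)
d = 30010.7572 km

30010.7572 km


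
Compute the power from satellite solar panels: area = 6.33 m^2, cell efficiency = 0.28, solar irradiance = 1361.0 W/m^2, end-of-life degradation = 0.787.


P = area * eta * S * degradation
P = 6.33 * 0.28 * 1361.0 * 0.787
P = 1898.4300 W

1898.4300 W


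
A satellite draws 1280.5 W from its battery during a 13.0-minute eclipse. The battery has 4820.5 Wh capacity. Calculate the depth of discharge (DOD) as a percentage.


E_used = P * t / 60 = 1280.5 * 13.0 / 60 = 277.4417 Wh
DOD = E_used / E_total * 100 = 277.4417 / 4820.5 * 100
DOD = 5.7555 %

5.7555 %


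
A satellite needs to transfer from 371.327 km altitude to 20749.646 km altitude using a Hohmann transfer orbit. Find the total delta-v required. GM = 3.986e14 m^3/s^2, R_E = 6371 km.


r1 = 6742.3270 km = 6.742327e+06 m
r2 = 27120.6460 km = 2.7120646e+07 m
dv1 = sqrt(mu/r1)*(sqrt(2*r2/(r1+r2)) - 1) = 2042.3042 m/s
dv2 = sqrt(mu/r2)*(1 - sqrt(2*r1/(r1+r2))) = 1414.4810 m/s
total dv = |dv1| + |dv2| = 2042.3042 + 1414.4810 = 3456.7851 m/s = 3.4568 km/s

3.4568 km/s


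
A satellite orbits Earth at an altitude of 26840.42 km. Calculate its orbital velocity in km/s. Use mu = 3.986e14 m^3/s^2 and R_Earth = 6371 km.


r = R_E + alt = 6371.0 + 26840.42 = 33211.4200 km = 3.321142e+07 m
v = sqrt(mu/r) = sqrt(3.986e14 / 3.321142e+07) = 3464.3752 m/s = 3.4644 km/s

3.4644 km/s


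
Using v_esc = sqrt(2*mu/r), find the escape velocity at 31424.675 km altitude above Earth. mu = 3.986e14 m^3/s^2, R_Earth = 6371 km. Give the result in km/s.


r = 6371.0 + 31424.675 = 37795.6750 km = 3.7795675e+07 m
v_esc = sqrt(2*mu/r) = sqrt(2*3.986e14 / 3.7795675e+07)
v_esc = 4592.6420 m/s = 4.5926 km/s

4.5926 km/s


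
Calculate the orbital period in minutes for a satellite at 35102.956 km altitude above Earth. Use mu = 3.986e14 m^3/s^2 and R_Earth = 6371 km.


r = 41473.9560 km = 4.1473956e+07 m
T = 2*pi*sqrt(r^3/mu) = 2*pi*sqrt(7.1338897e+22 / 3.986e14)
T = 84057.1024 s = 1400.9517 min

1400.9517 minutes


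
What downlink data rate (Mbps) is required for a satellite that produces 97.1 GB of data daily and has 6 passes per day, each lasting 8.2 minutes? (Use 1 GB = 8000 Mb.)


total contact time = 6 * 8.2 * 60 = 2952.0000 s
data = 97.1 GB = 776800.0000 Mb
rate = 776800.0000 / 2952.0000 = 263.1436 Mbps

263.1436 Mbps


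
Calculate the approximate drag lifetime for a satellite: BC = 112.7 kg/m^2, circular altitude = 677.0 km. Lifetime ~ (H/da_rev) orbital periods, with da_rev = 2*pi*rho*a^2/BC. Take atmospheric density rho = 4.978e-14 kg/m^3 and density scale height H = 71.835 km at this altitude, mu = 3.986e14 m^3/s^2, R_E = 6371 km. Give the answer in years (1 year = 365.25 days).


a = R_E + alt = 7048.0000 km = 7.048e+06 m
da_rev = 2*pi*rho*a^2/BC = 2*pi*4.978e-14*(7.048e+06)^2/112.7 = 0.137861384 m per revolution
N = H/da_rev = 71835.0000 m / 0.137861384 m = 521066.8695 revolutions
P = 2*pi*sqrt(a^3/mu) = 5888.5730 s
lifetime = N*P = 521066.8695 * 5888.5730 = 3.0683403e+09 s = 35513.1980 days
years = 35513.1980 / 365.25 = 97.2298 years

97.2298 years


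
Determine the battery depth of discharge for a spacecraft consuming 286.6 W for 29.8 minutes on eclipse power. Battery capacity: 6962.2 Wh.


E_used = P * t / 60 = 286.6 * 29.8 / 60 = 142.3447 Wh
DOD = E_used / E_total * 100 = 142.3447 / 6962.2 * 100
DOD = 2.0445 %

2.0445 %


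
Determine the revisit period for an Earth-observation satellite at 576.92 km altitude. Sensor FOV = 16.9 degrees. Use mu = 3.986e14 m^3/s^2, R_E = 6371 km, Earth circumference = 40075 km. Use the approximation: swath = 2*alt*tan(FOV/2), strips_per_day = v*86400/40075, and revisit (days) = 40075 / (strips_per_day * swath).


swath = 2*576.92*tan(0.1474803) = 171.4133 km
v = sqrt(mu/r) = 7574.2780 m/s = 7.5743 km/s
strips/day = v*86400/40075 = 7.5743*86400/40075 = 16.3298
coverage/day = strips * swath = 16.3298 * 171.4133 = 2799.1482 km
revisit = 40075 / 2799.1482 = 14.3169 days

14.3169 days


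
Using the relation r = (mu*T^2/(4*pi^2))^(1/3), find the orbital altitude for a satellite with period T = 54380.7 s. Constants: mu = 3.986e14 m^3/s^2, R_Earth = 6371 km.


T = 54380.7 s
r = (mu*T^2/(4*pi^2))^(1/3) = (3.986e14 * 54380.7^2 / (4*pi^2))^(1/3)
r = 3.1023375e+07 m = 31023.3754 km
alt = r - R_E = 31023.3754 - 6371 = 24652.3754 km

24652.3754 km


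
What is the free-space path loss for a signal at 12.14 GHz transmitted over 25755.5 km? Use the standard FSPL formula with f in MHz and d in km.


f = 12.14 GHz = 12140.0000 MHz
d = 25755.5 km
FSPL = 32.44 + 20*log10(12140.0000) + 20*log10(25755.5)
FSPL = 32.44 + 81.6844 + 88.2174
FSPL = 202.3418 dB

202.3418 dB


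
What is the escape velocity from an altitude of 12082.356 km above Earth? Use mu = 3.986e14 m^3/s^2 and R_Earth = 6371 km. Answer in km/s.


r = 6371.0 + 12082.356 = 18453.3560 km = 1.8453356e+07 m
v_esc = sqrt(2*mu/r) = sqrt(2*3.986e14 / 1.8453356e+07)
v_esc = 6572.7326 m/s = 6.5727 km/s

6.5727 km/s


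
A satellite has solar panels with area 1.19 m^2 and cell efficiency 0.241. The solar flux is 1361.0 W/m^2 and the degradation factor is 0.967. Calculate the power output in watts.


P = area * eta * S * degradation
P = 1.19 * 0.241 * 1361.0 * 0.967
P = 377.4406 W

377.4406 W


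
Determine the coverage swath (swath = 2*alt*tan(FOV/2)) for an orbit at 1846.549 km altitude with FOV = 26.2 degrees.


FOV = 26.2 deg = 0.4572763 rad
swath = 2 * alt * tan(FOV/2) = 2 * 1846.549 * tan(0.2286381)
swath = 2 * 1846.549 * 0.2327073
swath = 859.4108 km

859.4108 km


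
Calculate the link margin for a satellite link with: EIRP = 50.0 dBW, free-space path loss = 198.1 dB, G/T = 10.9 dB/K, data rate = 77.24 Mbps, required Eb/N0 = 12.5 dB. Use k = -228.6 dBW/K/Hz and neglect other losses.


C/N0 = EIRP - FSPL + G/T - k = 50.0 - 198.1 + 10.9 - (-228.6)
C/N0 = 91.4000 dB-Hz
R_b = 77.24 Mbps = 7.724e+07 bps -> 10*log10(R_b) = 78.8784 dB-Hz
Eb/N0 = C/N0 - 10*log10(R_b) = 91.4000 - 78.8784 = 12.5216 dB
Margin = Eb/N0 - Eb/N0_req = 12.5216 - 12.5 = 0.02157735 dB (link closes)

0.0216 dB


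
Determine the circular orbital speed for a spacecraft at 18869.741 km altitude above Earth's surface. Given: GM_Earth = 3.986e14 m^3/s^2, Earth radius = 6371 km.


r = R_E + alt = 6371.0 + 18869.741 = 25240.7410 km = 2.5240741e+07 m
v = sqrt(mu/r) = sqrt(3.986e14 / 2.5240741e+07) = 3973.9061 m/s = 3.9739 km/s

3.9739 km/s


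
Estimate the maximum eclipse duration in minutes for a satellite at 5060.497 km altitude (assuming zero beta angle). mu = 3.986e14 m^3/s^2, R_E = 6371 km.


r = 11431.4970 km
T = 202.7284 min
Eclipse fraction = arcsin(R_E/r)/pi = arcsin(6371.0000/11431.4970)/pi
= arcsin(0.5573198)/pi = 0.1881703
Eclipse duration = 0.1881703 * 202.7284 = 38.1475 min

38.1475 minutes


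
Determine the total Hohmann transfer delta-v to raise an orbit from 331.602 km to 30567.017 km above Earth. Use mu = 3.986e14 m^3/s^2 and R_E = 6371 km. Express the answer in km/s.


r1 = 6702.6020 km = 6.702602e+06 m
r2 = 36938.0170 km = 3.6938017e+07 m
dv1 = sqrt(mu/r1)*(sqrt(2*r2/(r1+r2)) - 1) = 2321.8755 m/s
dv2 = sqrt(mu/r2)*(1 - sqrt(2*r1/(r1+r2))) = 1464.3374 m/s
total dv = |dv1| + |dv2| = 2321.8755 + 1464.3374 = 3786.2129 m/s = 3.7862 km/s

3.7862 km/s


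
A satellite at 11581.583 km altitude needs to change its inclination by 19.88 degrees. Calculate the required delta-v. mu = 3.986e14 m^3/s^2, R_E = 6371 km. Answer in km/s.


r = 17952.5830 km = 1.7952583e+07 m
V = sqrt(mu/r) = 4711.9988 m/s
di = 19.88 deg = 0.3469715 rad
dV = 2*V*sin(di/2) = 2*4711.9988*sin(0.1734857)
dV = 1626.7403 m/s = 1.6267 km/s

1.6267 km/s


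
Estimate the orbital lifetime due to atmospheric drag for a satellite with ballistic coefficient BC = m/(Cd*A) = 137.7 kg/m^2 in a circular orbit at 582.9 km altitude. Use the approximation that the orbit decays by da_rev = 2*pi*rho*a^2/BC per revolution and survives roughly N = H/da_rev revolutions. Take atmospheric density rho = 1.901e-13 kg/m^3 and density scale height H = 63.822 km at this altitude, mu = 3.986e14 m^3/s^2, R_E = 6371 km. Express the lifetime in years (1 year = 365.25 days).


a = R_E + alt = 6953.9000 km = 6.9539e+06 m
da_rev = 2*pi*rho*a^2/BC = 2*pi*1.901e-13*(6.9539e+06)^2/137.7 = 0.419454567 m per revolution
N = H/da_rev = 63822.0000 m / 0.419454567 m = 152154.7387 revolutions
P = 2*pi*sqrt(a^3/mu) = 5771.0373 s
lifetime = N*P = 152154.7387 * 5771.0373 = 8.7809068e+08 s = 10163.0865 days
years = 10163.0865 / 365.25 = 27.8250 years

27.8250 years


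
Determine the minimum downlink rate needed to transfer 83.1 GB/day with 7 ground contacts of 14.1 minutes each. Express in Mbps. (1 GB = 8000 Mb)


total contact time = 7 * 14.1 * 60 = 5922.0000 s
data = 83.1 GB = 664800.0000 Mb
rate = 664800.0000 / 5922.0000 = 112.2594 Mbps

112.2594 Mbps


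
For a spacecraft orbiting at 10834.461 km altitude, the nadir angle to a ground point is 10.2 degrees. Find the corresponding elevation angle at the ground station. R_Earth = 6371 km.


r = R_E + alt = 17205.4610 km
Law of sines in the satellite / Earth-center / ground-point triangle:
  sin(nadir)/R_E = sin(90 + el)/r  =>  cos(el) = (r/R_E)*sin(nadir)
cos(el) = (17205.4610 / 6371.0000) * sin(10.2 deg) = 0.4782333
el = arccos(0.4782333) = 61.4299 deg
(Earth-central angle = 90 - nadir - el = 18.3701 deg)

61.4299 degrees


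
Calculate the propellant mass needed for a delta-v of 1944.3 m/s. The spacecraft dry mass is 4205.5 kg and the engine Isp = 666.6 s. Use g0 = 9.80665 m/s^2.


ve = Isp * g0 = 666.6 * 9.80665 = 6537.112890 m/s
mass ratio = exp(dv/ve) = exp(1944.3/6537.112890) = 1.34638723
m_prop = m_dry * (mr - 1) = 4205.5 * (1.34638723 - 1)
m_prop = 1456.7315 kg

1456.7315 kg


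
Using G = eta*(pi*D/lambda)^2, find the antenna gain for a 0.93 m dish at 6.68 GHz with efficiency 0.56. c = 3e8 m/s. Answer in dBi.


lambda = c/f = 3e8 / 6.68e+09 = 0.04491018 m
G = eta*(pi*D/lambda)^2 = 0.56*(pi*0.93/0.04491018)^2
G = 2370.0859 (linear)
G = 10*log10(2370.0859) = 33.7476 dBi

33.7476 dBi


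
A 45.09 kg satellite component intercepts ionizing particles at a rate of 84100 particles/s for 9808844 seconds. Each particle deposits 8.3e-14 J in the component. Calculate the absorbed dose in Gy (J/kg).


Total energy deposited = rate * time * E_per
  = 84100 * 9808844 * 8.3e-14 = 0.06846867 J
Dose = E_total / mass = 0.06846867 / 45.09
Dose = 0.001518489 Gy

0.0015 Gy


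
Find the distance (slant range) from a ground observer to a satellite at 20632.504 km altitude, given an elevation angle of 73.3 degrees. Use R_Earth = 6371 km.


h = 20632.504 km, el = 73.3 deg
d = -R_E*sin(el) + sqrt((R_E*sin(el))^2 + 2*R_E*h + h^2)
d = -6371.0000*sin(1.2793) + sqrt((6371.0000*0.9578225)^2 + 2*6371.0000*20632.504 + 20632.504^2)
d = 20839.0843 km

20839.0843 km


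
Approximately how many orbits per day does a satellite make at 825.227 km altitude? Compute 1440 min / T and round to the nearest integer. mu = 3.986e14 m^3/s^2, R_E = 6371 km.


r = 7.196227e+06 m
T = 2*pi*sqrt(r^3/mu) = 6075.3108 s = 101.2552 min
revs/day = 1440 / 101.2552 = 14.2215
Rounded: 14 revolutions per day

14 revolutions per day


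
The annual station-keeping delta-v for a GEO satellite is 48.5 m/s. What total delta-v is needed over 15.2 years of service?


dV = rate * years = 48.5 * 15.2
dV = 737.2000 m/s

737.2000 m/s


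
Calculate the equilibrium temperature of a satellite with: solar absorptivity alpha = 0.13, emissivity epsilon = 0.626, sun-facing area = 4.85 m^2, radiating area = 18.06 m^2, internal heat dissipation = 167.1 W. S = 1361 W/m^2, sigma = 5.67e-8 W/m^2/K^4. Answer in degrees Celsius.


Numerator = alpha*S*A_sun + Q_int = 0.13*1361*4.85 + 167.1 = 1025.2105 W
Denominator = eps*sigma*A_rad = 0.626*5.67e-8*18.06 = 6.4102525e-07 W/K^4
T^4 = 1.5993294e+09 K^4
T = 199.9790 K = -73.1710 C

-73.1710 degrees Celsius


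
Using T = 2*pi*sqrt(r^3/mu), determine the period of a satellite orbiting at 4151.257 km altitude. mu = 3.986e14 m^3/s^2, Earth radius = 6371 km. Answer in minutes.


r = 10522.2570 km = 1.0522257e+07 m
T = 2*pi*sqrt(r^3/mu) = 2*pi*sqrt(1.1650021e+21 / 3.986e14)
T = 10741.7386 s = 179.0290 min

179.0290 minutes


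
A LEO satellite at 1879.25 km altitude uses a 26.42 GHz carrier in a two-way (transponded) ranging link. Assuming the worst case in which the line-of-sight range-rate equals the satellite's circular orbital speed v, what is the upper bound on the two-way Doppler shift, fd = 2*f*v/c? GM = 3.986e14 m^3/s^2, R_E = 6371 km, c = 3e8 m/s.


r = 8.25025e+06 m
v = sqrt(mu/r) = 6950.8048 m/s (worst-case radial velocity)
f = 26.42 GHz = 2.642e+10 Hz
fd = 2*f*v/c = 2*2.642e+10*6950.8048/3.0e+08
fd = 1.2242684e+06 Hz

1.2243e+06 Hz


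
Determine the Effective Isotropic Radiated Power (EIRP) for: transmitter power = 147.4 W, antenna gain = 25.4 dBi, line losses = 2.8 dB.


Pt = 147.4 W = 21.6850 dBW
EIRP = Pt_dBW + Gt - losses = 21.6850 + 25.4 - 2.8 = 44.2850 dBW

44.2850 dBW


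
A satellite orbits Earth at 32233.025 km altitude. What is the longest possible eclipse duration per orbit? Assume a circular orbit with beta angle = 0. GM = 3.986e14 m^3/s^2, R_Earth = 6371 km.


r = 38604.0250 km
T = 1258.0817 min
Eclipse fraction = arcsin(R_E/r)/pi = arcsin(6371.0000/38604.0250)/pi
= arcsin(0.1650346)/pi = 0.05277358
Eclipse duration = 0.05277358 * 1258.0817 = 66.3935 min

66.3935 minutes


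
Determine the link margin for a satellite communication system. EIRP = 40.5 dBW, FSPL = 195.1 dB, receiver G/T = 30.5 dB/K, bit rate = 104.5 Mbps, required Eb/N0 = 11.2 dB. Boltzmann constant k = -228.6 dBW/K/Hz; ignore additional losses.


C/N0 = EIRP - FSPL + G/T - k = 40.5 - 195.1 + 30.5 - (-228.6)
C/N0 = 104.5000 dB-Hz
R_b = 104.5 Mbps = 1.045e+08 bps -> 10*log10(R_b) = 80.1912 dB-Hz
Eb/N0 = C/N0 - 10*log10(R_b) = 104.5000 - 80.1912 = 24.3088 dB
Margin = Eb/N0 - Eb/N0_req = 24.3088 - 11.2 = 13.1088 dB (link closes)

13.1088 dB


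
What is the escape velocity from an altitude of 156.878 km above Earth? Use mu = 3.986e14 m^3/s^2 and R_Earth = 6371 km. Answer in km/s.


r = 6371.0 + 156.878 = 6527.8780 km = 6.527878e+06 m
v_esc = sqrt(2*mu/r) = sqrt(2*3.986e14 / 6.527878e+06)
v_esc = 11050.8995 m/s = 11.0509 km/s

11.0509 km/s


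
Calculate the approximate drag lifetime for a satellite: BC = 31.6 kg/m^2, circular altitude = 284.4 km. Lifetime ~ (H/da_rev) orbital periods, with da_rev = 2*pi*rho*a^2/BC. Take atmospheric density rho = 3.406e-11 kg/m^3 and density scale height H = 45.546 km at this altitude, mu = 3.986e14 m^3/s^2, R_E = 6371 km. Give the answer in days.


a = R_E + alt = 6655.4000 km = 6.6554e+06 m
da_rev = 2*pi*rho*a^2/BC = 2*pi*3.406e-11*(6.6554e+06)^2/31.6 = 299.975478 m per revolution
N = H/da_rev = 45546.0000 m / 299.975478 m = 151.8324 revolutions
P = 2*pi*sqrt(a^3/mu) = 5403.4665 s
lifetime = N*P = 151.8324 * 5403.4665 = 820421.3478 s = 9.4956 days

9.4956 days


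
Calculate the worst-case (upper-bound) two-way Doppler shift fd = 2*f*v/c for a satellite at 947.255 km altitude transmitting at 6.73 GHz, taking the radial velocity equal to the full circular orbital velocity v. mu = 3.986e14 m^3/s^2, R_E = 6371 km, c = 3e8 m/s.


r = 7.318255e+06 m
v = sqrt(mu/r) = 7380.1447 m/s (worst-case radial velocity)
f = 6.73 GHz = 6.73e+09 Hz
fd = 2*f*v/c = 2*6.73e+09*7380.1447/3.0e+08
fd = 331122.4931 Hz

331122.4931 Hz


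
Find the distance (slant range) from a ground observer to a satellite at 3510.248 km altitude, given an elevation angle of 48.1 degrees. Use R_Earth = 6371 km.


h = 3510.248 km, el = 48.1 deg
d = -R_E*sin(el) + sqrt((R_E*sin(el))^2 + 2*R_E*h + h^2)
d = -6371.0000*sin(0.8395034) + sqrt((6371.0000*0.7443115)^2 + 2*6371.0000*3510.248 + 3510.248^2)
d = 4176.2908 km

4176.2908 km


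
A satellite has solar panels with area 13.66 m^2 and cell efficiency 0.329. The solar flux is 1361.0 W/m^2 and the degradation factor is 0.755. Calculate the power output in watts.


P = area * eta * S * degradation
P = 13.66 * 0.329 * 1361.0 * 0.755
P = 4617.9760 W

4617.9760 W


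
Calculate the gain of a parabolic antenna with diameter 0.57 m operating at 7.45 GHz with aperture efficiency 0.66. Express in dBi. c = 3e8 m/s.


lambda = c/f = 3e8 / 7.45e+09 = 0.04026846 m
G = eta*(pi*D/lambda)^2 = 0.66*(pi*0.57/0.04026846)^2
G = 1305.1590 (linear)
G = 10*log10(1305.1590) = 31.1566 dBi

31.1566 dBi


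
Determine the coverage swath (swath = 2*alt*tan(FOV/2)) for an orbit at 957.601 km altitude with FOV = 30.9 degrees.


FOV = 30.9 deg = 0.5393067 rad
swath = 2 * alt * tan(FOV/2) = 2 * 957.601 * tan(0.2696534)
swath = 2 * 957.601 * 0.276385
swath = 529.3331 km

529.3331 km


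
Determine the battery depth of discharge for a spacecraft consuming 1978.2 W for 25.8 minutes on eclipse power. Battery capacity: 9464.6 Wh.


E_used = P * t / 60 = 1978.2 * 25.8 / 60 = 850.6260 Wh
DOD = E_used / E_total * 100 = 850.6260 / 9464.6 * 100
DOD = 8.9874 %

8.9874 %


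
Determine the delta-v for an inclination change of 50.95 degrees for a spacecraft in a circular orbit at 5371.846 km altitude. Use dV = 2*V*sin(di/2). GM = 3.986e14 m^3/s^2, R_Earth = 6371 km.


r = 11742.8460 km = 1.1742846e+07 m
V = sqrt(mu/r) = 5826.1541 m/s
di = 50.95 deg = 0.8892453 rad
dV = 2*V*sin(di/2) = 2*5826.1541*sin(0.4446226)
dV = 5011.8585 m/s = 5.0119 km/s

5.0119 km/s


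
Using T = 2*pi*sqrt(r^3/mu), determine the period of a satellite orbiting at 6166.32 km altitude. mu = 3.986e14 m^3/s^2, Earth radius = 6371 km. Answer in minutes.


r = 12537.3200 km = 1.253732e+07 m
T = 2*pi*sqrt(r^3/mu) = 2*pi*sqrt(1.970671e+21 / 3.986e14)
T = 13970.7039 s = 232.8451 min

232.8451 minutes


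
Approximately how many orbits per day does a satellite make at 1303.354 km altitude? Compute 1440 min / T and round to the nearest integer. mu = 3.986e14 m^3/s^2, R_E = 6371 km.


r = 7.674354e+06 m
T = 2*pi*sqrt(r^3/mu) = 6690.7371 s = 111.5123 min
revs/day = 1440 / 111.5123 = 12.9134
Rounded: 13 revolutions per day

13 revolutions per day


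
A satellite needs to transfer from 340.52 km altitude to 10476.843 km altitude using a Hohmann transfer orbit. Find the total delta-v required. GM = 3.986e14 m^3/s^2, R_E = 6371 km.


r1 = 6711.5200 km = 6.71152e+06 m
r2 = 16847.8430 km = 1.6847843e+07 m
dv1 = sqrt(mu/r1)*(sqrt(2*r2/(r1+r2)) - 1) = 1509.9300 m/s
dv2 = sqrt(mu/r2)*(1 - sqrt(2*r1/(r1+r2))) = 1192.5613 m/s
total dv = |dv1| + |dv2| = 1509.9300 + 1192.5613 = 2702.4913 m/s = 2.7025 km/s

2.7025 km/s


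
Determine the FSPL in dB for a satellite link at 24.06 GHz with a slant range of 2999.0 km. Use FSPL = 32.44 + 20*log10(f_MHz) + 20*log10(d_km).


f = 24.06 GHz = 24060.0000 MHz
d = 2999.0 km
FSPL = 32.44 + 20*log10(24060.0000) + 20*log10(2999.0)
FSPL = 32.44 + 87.6259 + 69.5395
FSPL = 189.6054 dB

189.6054 dB


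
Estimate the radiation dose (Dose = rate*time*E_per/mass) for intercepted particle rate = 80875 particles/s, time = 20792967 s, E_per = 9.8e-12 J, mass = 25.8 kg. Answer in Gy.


Total energy deposited = rate * time * E_per
  = 80875 * 20792967 * 9.8e-12 = 16.4800 J
Dose = E_total / mass = 16.4800 / 25.8
Dose = 0.6387591 Gy

0.6388 Gy


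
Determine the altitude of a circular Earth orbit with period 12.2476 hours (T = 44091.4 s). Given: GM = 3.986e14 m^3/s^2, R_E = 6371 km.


T = 44091.4 s
r = (mu*T^2/(4*pi^2))^(1/3) = (3.986e14 * 44091.4^2 / (4*pi^2))^(1/3)
r = 2.697502e+07 m = 26975.0202 km
alt = r - R_E = 26975.0202 - 6371 = 20604.0202 km

20604.0202 km


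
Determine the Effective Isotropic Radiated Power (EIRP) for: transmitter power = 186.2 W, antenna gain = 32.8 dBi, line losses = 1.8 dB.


Pt = 186.2 W = 22.6998 dBW
EIRP = Pt_dBW + Gt - losses = 22.6998 + 32.8 - 1.8 = 53.6998 dBW

53.6998 dBW


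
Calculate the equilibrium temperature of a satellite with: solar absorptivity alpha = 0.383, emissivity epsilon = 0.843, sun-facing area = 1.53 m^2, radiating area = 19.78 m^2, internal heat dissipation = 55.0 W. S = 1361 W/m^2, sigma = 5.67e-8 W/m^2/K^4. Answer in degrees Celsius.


Numerator = alpha*S*A_sun + Q_int = 0.383*1361*1.53 + 55.0 = 852.5324 W
Denominator = eps*sigma*A_rad = 0.843*5.67e-8*19.78 = 9.4544642e-07 W/K^4
T^4 = 9.017247e+08 K^4
T = 173.2880 K = -99.8620 C

-99.8620 degrees Celsius


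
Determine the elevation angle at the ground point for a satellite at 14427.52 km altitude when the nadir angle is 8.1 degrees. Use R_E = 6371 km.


r = R_E + alt = 20798.5200 km
Law of sines in the satellite / Earth-center / ground-point triangle:
  sin(nadir)/R_E = sin(90 + el)/r  =>  cos(el) = (r/R_E)*sin(nadir)
cos(el) = (20798.5200 / 6371.0000) * sin(8.1 deg) = 0.4599807
el = arccos(0.4599807) = 62.6141 deg
(Earth-central angle = 90 - nadir - el = 19.2859 deg)

62.6141 degrees


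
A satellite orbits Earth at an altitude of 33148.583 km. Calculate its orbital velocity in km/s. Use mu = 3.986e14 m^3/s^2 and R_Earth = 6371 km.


r = R_E + alt = 6371.0 + 33148.583 = 39519.5830 km = 3.9519583e+07 m
v = sqrt(mu/r) = sqrt(3.986e14 / 3.9519583e+07) = 3175.8682 m/s = 3.1759 km/s

3.1759 km/s


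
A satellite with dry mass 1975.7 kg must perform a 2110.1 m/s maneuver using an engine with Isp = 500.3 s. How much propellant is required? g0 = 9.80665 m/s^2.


ve = Isp * g0 = 500.3 * 9.80665 = 4906.266995 m/s
mass ratio = exp(dv/ve) = exp(2110.1/4906.266995) = 1.53738449
m_prop = m_dry * (mr - 1) = 1975.7 * (1.53738449 - 1)
m_prop = 1061.7105 kg

1061.7105 kg


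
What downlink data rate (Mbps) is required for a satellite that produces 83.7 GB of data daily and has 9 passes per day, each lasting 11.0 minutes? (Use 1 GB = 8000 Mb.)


total contact time = 9 * 11.0 * 60 = 5940.0000 s
data = 83.7 GB = 669600.0000 Mb
rate = 669600.0000 / 5940.0000 = 112.7273 Mbps

112.7273 Mbps


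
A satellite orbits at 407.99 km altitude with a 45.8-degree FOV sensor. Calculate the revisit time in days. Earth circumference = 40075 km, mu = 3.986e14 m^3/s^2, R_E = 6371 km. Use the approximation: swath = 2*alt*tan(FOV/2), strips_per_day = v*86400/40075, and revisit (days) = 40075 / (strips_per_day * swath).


swath = 2*407.99*tan(0.3996804) = 344.6834 km
v = sqrt(mu/r) = 7668.0714 m/s = 7.6681 km/s
strips/day = v*86400/40075 = 7.6681*86400/40075 = 16.5320
coverage/day = strips * swath = 16.5320 * 344.6834 = 5698.3194 km
revisit = 40075 / 5698.3194 = 7.0328 days

7.0328 days


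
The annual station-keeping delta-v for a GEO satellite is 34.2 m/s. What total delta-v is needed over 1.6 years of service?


dV = rate * years = 34.2 * 1.6
dV = 54.7200 m/s

54.7200 m/s


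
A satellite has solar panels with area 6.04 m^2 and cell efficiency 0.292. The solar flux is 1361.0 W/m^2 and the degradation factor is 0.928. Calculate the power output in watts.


P = area * eta * S * degradation
P = 6.04 * 0.292 * 1361.0 * 0.928
P = 2227.5419 W

2227.5419 W


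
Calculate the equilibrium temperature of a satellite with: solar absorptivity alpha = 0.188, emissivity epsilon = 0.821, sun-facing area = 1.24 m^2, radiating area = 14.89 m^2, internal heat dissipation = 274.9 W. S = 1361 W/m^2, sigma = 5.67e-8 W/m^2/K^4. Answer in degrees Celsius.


Numerator = alpha*S*A_sun + Q_int = 0.188*1361*1.24 + 274.9 = 592.1763 W
Denominator = eps*sigma*A_rad = 0.821*5.67e-8*14.89 = 6.9313992e-07 W/K^4
T^4 = 8.5433879e+08 K^4
T = 170.9651 K = -102.1849 C

-102.1849 degrees Celsius


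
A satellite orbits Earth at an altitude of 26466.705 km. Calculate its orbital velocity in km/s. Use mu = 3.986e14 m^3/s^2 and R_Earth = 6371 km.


r = R_E + alt = 6371.0 + 26466.705 = 32837.7050 km = 3.2837705e+07 m
v = sqrt(mu/r) = sqrt(3.986e14 / 3.2837705e+07) = 3484.0329 m/s = 3.4840 km/s

3.4840 km/s


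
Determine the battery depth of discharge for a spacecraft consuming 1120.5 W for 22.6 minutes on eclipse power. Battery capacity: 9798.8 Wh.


E_used = P * t / 60 = 1120.5 * 22.6 / 60 = 422.0550 Wh
DOD = E_used / E_total * 100 = 422.0550 / 9798.8 * 100
DOD = 4.3072 %

4.3072 %


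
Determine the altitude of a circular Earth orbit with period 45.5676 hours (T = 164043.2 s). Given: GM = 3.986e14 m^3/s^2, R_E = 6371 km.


T = 164043.2 s
r = (mu*T^2/(4*pi^2))^(1/3) = (3.986e14 * 164043.2^2 / (4*pi^2))^(1/3)
r = 6.4768625e+07 m = 64768.6245 km
alt = r - R_E = 64768.6245 - 6371 = 58397.6245 km

58397.6245 km


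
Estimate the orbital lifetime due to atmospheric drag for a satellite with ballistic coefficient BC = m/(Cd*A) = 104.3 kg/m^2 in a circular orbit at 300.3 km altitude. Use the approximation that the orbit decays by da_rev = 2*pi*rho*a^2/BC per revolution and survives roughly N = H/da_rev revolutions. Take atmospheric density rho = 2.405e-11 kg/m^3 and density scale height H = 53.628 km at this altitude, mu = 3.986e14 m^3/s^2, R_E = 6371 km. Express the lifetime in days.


a = R_E + alt = 6671.3000 km = 6.6713e+06 m
da_rev = 2*pi*rho*a^2/BC = 2*pi*2.405e-11*(6.6713e+06)^2/104.3 = 64.480973 m per revolution
N = H/da_rev = 53628.0000 m / 64.480973 m = 831.6872 revolutions
P = 2*pi*sqrt(a^3/mu) = 5422.8417 s
lifetime = N*P = 831.6872 * 5422.8417 = 4.510108e+06 s = 52.2003 days

52.2003 days


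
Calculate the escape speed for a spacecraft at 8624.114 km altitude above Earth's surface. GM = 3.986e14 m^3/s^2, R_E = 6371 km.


r = 6371.0 + 8624.114 = 14995.1140 km = 1.4995114e+07 m
v_esc = sqrt(2*mu/r) = sqrt(2*3.986e14 / 1.4995114e+07)
v_esc = 7291.3637 m/s = 7.2914 km/s

7.2914 km/s


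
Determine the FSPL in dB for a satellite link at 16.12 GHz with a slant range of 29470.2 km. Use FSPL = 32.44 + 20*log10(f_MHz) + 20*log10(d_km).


f = 16.12 GHz = 16120.0000 MHz
d = 29470.2 km
FSPL = 32.44 + 20*log10(16120.0000) + 20*log10(29470.2)
FSPL = 32.44 + 84.1473 + 89.3877
FSPL = 205.9750 dB

205.9750 dB


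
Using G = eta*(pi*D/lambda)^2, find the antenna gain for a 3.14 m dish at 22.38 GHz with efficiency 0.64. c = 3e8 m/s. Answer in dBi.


lambda = c/f = 3e8 / 2.238e+10 = 0.01340483 m
G = eta*(pi*D/lambda)^2 = 0.64*(pi*3.14/0.01340483)^2
G = 346590.5127 (linear)
G = 10*log10(346590.5127) = 55.3982 dBi

55.3982 dBi


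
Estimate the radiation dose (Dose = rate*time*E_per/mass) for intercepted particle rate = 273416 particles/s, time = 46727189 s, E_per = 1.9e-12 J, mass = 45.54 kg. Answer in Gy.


Total energy deposited = rate * time * E_per
  = 273416 * 46727189 * 1.9e-12 = 24.2743 J
Dose = E_total / mass = 24.2743 / 45.54
Dose = 0.5330331 Gy

0.5330 Gy


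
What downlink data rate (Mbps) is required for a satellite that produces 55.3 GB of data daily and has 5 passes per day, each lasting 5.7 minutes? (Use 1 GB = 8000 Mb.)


total contact time = 5 * 5.7 * 60 = 1710.0000 s
data = 55.3 GB = 442400.0000 Mb
rate = 442400.0000 / 1710.0000 = 258.7135 Mbps

258.7135 Mbps


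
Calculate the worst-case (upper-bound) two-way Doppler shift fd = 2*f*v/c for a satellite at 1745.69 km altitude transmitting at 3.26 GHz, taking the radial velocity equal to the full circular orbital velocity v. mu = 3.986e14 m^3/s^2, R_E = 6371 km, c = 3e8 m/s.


r = 8.11669e+06 m
v = sqrt(mu/r) = 7007.7592 m/s (worst-case radial velocity)
f = 3.26 GHz = 3.26e+09 Hz
fd = 2*f*v/c = 2*3.26e+09*7007.7592/3.0e+08
fd = 152301.9657 Hz

152301.9657 Hz


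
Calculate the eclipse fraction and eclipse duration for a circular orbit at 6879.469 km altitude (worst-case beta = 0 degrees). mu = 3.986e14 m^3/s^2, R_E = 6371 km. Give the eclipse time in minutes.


r = 13250.4690 km
T = 252.9920 min
Eclipse fraction = arcsin(R_E/r)/pi = arcsin(6371.0000/13250.4690)/pi
= arcsin(0.4808132)/pi = 0.1596585
Eclipse duration = 0.1596585 * 252.9920 = 40.3923 min

40.3923 minutes


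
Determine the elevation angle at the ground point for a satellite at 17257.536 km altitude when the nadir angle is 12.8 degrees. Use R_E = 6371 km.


r = R_E + alt = 23628.5360 km
Law of sines in the satellite / Earth-center / ground-point triangle:
  sin(nadir)/R_E = sin(90 + el)/r  =>  cos(el) = (r/R_E)*sin(nadir)
cos(el) = (23628.5360 / 6371.0000) * sin(12.8 deg) = 0.8216711
el = arccos(0.8216711) = 34.7476 deg
(Earth-central angle = 90 - nadir - el = 42.4524 deg)

34.7476 degrees


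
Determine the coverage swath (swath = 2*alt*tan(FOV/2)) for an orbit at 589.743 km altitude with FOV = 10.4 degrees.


FOV = 10.4 deg = 0.1815142 rad
swath = 2 * alt * tan(FOV/2) = 2 * 589.743 * tan(0.09075712)
swath = 2 * 589.743 * 0.09100713
swath = 107.3416 km

107.3416 km


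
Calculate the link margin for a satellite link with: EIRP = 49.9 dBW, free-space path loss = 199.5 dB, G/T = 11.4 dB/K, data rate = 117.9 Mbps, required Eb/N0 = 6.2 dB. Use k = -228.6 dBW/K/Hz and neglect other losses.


C/N0 = EIRP - FSPL + G/T - k = 49.9 - 199.5 + 11.4 - (-228.6)
C/N0 = 90.4000 dB-Hz
R_b = 117.9 Mbps = 1.179e+08 bps -> 10*log10(R_b) = 80.7151 dB-Hz
Eb/N0 = C/N0 - 10*log10(R_b) = 90.4000 - 80.7151 = 9.6849 dB
Margin = Eb/N0 - Eb/N0_req = 9.6849 - 6.2 = 3.4849 dB (link closes)

3.4849 dB


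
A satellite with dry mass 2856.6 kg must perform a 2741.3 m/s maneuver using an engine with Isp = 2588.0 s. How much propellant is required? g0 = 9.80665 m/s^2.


ve = Isp * g0 = 2588.0 * 9.80665 = 25379.610200 m/s
mass ratio = exp(dv/ve) = exp(2741.3/25379.610200) = 1.11406101
m_prop = m_dry * (mr - 1) = 2856.6 * (1.11406101 - 1)
m_prop = 325.8267 kg

325.8267 kg


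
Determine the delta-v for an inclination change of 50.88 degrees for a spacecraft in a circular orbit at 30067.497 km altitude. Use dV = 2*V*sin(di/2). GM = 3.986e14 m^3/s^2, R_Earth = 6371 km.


r = 36438.4970 km = 3.6438497e+07 m
V = sqrt(mu/r) = 3307.4129 m/s
di = 50.88 deg = 0.8880235 rad
dV = 2*V*sin(di/2) = 2*3307.4129*sin(0.4440118)
dV = 2841.5021 m/s = 2.8415 km/s

2.8415 km/s


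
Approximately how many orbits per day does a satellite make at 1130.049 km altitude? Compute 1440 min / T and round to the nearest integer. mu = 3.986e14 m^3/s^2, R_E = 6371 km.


r = 7.501049e+06 m
T = 2*pi*sqrt(r^3/mu) = 6465.3825 s = 107.7564 min
revs/day = 1440 / 107.7564 = 13.3635
Rounded: 13 revolutions per day

13 revolutions per day


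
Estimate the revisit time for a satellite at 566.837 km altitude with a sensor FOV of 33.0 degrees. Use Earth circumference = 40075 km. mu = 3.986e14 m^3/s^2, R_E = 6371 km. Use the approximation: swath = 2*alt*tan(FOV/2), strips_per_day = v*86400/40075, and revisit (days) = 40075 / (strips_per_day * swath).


swath = 2*566.837*tan(0.2879793) = 335.8095 km
v = sqrt(mu/r) = 7579.7800 m/s = 7.5798 km/s
strips/day = v*86400/40075 = 7.5798*86400/40075 = 16.3417
coverage/day = strips * swath = 16.3417 * 335.8095 = 5487.6934 km
revisit = 40075 / 5487.6934 = 7.3027 days

7.3027 days


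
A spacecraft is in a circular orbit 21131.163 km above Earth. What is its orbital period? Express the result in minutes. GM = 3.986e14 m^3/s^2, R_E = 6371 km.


r = 27502.1630 km = 2.7502163e+07 m
T = 2*pi*sqrt(r^3/mu) = 2*pi*sqrt(2.0801783e+22 / 3.986e14)
T = 45390.1375 s = 756.5023 min

756.5023 minutes


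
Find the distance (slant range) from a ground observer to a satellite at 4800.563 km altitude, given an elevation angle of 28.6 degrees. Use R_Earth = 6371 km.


h = 4800.563 km, el = 28.6 deg
d = -R_E*sin(el) + sqrt((R_E*sin(el))^2 + 2*R_E*h + h^2)
d = -6371.0000*sin(0.4991642) + sqrt((6371.0000*0.4786919)^2 + 2*6371.0000*4800.563 + 4800.563^2)
d = 6620.5762 km

6620.5762 km


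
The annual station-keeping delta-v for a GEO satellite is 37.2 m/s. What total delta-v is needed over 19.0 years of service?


dV = rate * years = 37.2 * 19.0
dV = 706.8000 m/s

706.8000 m/s


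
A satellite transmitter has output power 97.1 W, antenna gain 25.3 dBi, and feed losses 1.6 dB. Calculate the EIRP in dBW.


Pt = 97.1 W = 19.8722 dBW
EIRP = Pt_dBW + Gt - losses = 19.8722 + 25.3 - 1.6 = 43.5722 dBW

43.5722 dBW


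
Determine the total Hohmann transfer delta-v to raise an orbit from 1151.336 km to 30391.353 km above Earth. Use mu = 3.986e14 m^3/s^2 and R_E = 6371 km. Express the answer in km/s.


r1 = 7522.3360 km = 7.522336e+06 m
r2 = 36762.3530 km = 3.6762353e+07 m
dv1 = sqrt(mu/r1)*(sqrt(2*r2/(r1+r2)) - 1) = 2100.2081 m/s
dv2 = sqrt(mu/r2)*(1 - sqrt(2*r1/(r1+r2))) = 1373.5624 m/s
total dv = |dv1| + |dv2| = 2100.2081 + 1373.5624 = 3473.7705 m/s = 3.4738 km/s

3.4738 km/s


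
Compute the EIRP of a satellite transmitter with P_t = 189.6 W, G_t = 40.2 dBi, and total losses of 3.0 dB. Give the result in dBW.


Pt = 189.6 W = 22.7784 dBW
EIRP = Pt_dBW + Gt - losses = 22.7784 + 40.2 - 3.0 = 59.9784 dBW

59.9784 dBW


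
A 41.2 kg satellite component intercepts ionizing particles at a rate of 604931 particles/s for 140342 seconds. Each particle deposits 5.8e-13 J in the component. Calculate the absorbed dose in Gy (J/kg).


Total energy deposited = rate * time * E_per
  = 604931 * 140342 * 5.8e-13 = 0.04924039 J
Dose = E_total / mass = 0.04924039 / 41.2
Dose = 0.001195155 Gy

0.0012 Gy


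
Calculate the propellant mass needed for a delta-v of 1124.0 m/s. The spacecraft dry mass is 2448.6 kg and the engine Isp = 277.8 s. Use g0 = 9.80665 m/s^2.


ve = Isp * g0 = 277.8 * 9.80665 = 2724.287370 m/s
mass ratio = exp(dv/ve) = exp(1124.0/2724.287370) = 1.51071789
m_prop = m_dry * (mr - 1) = 2448.6 * (1.51071789 - 1)
m_prop = 1250.5438 kg

1250.5438 kg


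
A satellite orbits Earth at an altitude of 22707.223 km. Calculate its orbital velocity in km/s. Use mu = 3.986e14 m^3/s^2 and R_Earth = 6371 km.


r = R_E + alt = 6371.0 + 22707.223 = 29078.2230 km = 2.9078223e+07 m
v = sqrt(mu/r) = sqrt(3.986e14 / 2.9078223e+07) = 3702.4118 m/s = 3.7024 km/s

3.7024 km/s


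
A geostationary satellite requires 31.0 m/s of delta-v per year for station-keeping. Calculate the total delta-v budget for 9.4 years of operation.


dV = rate * years = 31.0 * 9.4
dV = 291.4000 m/s

291.4000 m/s


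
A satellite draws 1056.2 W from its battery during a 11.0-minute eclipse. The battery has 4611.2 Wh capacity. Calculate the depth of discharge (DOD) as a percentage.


E_used = P * t / 60 = 1056.2 * 11.0 / 60 = 193.6367 Wh
DOD = E_used / E_total * 100 = 193.6367 / 4611.2 * 100
DOD = 4.1993 %

4.1993 %


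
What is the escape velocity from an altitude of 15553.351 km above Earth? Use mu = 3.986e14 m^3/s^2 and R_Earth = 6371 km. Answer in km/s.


r = 6371.0 + 15553.351 = 21924.3510 km = 2.1924351e+07 m
v_esc = sqrt(2*mu/r) = sqrt(2*3.986e14 / 2.1924351e+07)
v_esc = 6030.0411 m/s = 6.0300 km/s

6.0300 km/s


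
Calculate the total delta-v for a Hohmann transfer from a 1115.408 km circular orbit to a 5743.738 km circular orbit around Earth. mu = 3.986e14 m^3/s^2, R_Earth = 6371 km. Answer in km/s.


r1 = 7486.4080 km = 7.486408e+06 m
r2 = 12114.7380 km = 1.2114738e+07 m
dv1 = sqrt(mu/r1)*(sqrt(2*r2/(r1+r2)) - 1) = 815.8673 m/s
dv2 = sqrt(mu/r2)*(1 - sqrt(2*r1/(r1+r2))) = 722.7450 m/s
total dv = |dv1| + |dv2| = 815.8673 + 722.7450 = 1538.6123 m/s = 1.5386 km/s

1.5386 km/s


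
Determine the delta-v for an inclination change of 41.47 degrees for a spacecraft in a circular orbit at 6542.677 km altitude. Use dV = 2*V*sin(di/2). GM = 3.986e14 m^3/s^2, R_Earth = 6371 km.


r = 12913.6770 km = 1.2913677e+07 m
V = sqrt(mu/r) = 5555.7627 m/s
di = 41.47 deg = 0.723788 rad
dV = 2*V*sin(di/2) = 2*5555.7627*sin(0.361894)
dV = 3933.9934 m/s = 3.9340 km/s

3.9340 km/s


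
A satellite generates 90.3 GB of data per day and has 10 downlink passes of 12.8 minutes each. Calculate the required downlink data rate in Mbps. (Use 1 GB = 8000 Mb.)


total contact time = 10 * 12.8 * 60 = 7680.0000 s
data = 90.3 GB = 722400.0000 Mb
rate = 722400.0000 / 7680.0000 = 94.0625 Mbps

94.0625 Mbps


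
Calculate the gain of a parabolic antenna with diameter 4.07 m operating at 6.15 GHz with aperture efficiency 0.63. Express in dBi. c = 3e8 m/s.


lambda = c/f = 3e8 / 6.15e+09 = 0.04878049 m
G = eta*(pi*D/lambda)^2 = 0.63*(pi*4.07/0.04878049)^2
G = 43284.9416 (linear)
G = 10*log10(43284.9416) = 46.3634 dBi

46.3634 dBi


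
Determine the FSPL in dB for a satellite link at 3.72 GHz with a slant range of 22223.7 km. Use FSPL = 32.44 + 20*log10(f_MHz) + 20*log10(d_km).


f = 3.72 GHz = 3720.0000 MHz
d = 22223.7 km
FSPL = 32.44 + 20*log10(3720.0000) + 20*log10(22223.7)
FSPL = 32.44 + 71.4109 + 86.9363
FSPL = 190.7872 dB

190.7872 dB


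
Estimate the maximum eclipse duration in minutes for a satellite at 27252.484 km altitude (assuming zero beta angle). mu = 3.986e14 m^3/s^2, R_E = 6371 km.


r = 33623.4840 km
T = 1022.6430 min
Eclipse fraction = arcsin(R_E/r)/pi = arcsin(6371.0000/33623.4840)/pi
= arcsin(0.1894807)/pi = 0.06068043
Eclipse duration = 0.06068043 * 1022.6430 = 62.0544 min

62.0544 minutes


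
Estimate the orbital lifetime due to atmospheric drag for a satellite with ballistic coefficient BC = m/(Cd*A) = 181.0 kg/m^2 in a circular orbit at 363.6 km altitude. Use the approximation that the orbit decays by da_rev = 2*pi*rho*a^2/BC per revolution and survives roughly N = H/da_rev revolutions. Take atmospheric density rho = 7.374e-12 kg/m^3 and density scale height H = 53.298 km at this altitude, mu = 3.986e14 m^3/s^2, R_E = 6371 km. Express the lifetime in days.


a = R_E + alt = 6734.6000 km = 6.7346e+06 m
da_rev = 2*pi*rho*a^2/BC = 2*pi*7.374e-12*(6.7346e+06)^2/181.0 = 11.609888 m per revolution
N = H/da_rev = 53298.0000 m / 11.609888 m = 4590.7419 revolutions
P = 2*pi*sqrt(a^3/mu) = 5500.2057 s
lifetime = N*P = 4590.7419 * 5500.2057 = 2.5250025e+07 s = 292.2457 days

292.2457 days


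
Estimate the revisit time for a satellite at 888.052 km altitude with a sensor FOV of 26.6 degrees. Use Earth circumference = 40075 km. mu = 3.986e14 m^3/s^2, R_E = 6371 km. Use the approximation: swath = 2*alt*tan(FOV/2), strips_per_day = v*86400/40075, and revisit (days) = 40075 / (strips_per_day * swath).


swath = 2*888.052*tan(0.2321288) = 419.8532 km
v = sqrt(mu/r) = 7410.1789 m/s = 7.4102 km/s
strips/day = v*86400/40075 = 7.4102*86400/40075 = 15.9760
coverage/day = strips * swath = 15.9760 * 419.8532 = 6707.5878 km
revisit = 40075 / 6707.5878 = 5.9746 days

5.9746 days


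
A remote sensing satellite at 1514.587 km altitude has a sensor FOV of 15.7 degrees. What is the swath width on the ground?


FOV = 15.7 deg = 0.2740167 rad
swath = 2 * alt * tan(FOV/2) = 2 * 1514.587 * tan(0.1370083)
swath = 2 * 1514.587 * 0.1378721
swath = 417.6386 km

417.6386 km


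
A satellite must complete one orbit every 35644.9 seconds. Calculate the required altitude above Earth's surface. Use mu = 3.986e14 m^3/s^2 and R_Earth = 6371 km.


T = 35644.9 s
r = (mu*T^2/(4*pi^2))^(1/3) = (3.986e14 * 35644.9^2 / (4*pi^2))^(1/3)
r = 2.3409427e+07 m = 23409.4272 km
alt = r - R_E = 23409.4272 - 6371 = 17038.4272 km

17038.4272 km
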